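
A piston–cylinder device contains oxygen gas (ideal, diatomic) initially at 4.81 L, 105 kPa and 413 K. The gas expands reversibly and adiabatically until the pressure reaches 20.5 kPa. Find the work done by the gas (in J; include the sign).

n = P₁V₁/(RT₁) = 105×4.81/(8.314×413) = 0.147 mol.
Adiabatic: T₂/T₁ = (P₂/P₁)^((γ−1)/γ) ⇒ T₂ = 413×(0.195)^0.286 = 259 K; V₂ = 15.4 L.
ΔU = nCvΔT = 0.147×20.8×(259−413) = -471 J.
Q = 0 for an adiabatic process, so W = −ΔU = 471 J.

471 J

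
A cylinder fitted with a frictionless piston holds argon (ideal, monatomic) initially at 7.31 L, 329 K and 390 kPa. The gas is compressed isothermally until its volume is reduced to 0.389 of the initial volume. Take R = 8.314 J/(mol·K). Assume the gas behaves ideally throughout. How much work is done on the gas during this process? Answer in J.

n = P₁V₁/(RT₁) = 390×7.31/(8.314×329) = 1.04 mol.
Isothermal: T stays 329 K; PV = const ⇒ V₂ = 2.84 L, P₂ = 1000 kPa.
W = nRT ln(V₂/V₁) = 1.04×8.314×329×ln(0.389) = -2690 J.
Work done on the gas = −W_by = 2690 J.

2690 J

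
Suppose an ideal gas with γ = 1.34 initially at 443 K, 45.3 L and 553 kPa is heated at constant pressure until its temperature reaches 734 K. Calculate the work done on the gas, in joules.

-16500 J

n = P₁V₁/(RT₁) = 553×45.3/(8.314×443) = 6.80 mol.
Isobaric: P stays 553 kPa; V/T = const ⇒ T₂ = 734 K, V₂ = 75.1 L.
W = PΔV = 553×(75.1−45.3) kPa·L = 16500 J.
Work done on the gas = −W_by = -16500 J.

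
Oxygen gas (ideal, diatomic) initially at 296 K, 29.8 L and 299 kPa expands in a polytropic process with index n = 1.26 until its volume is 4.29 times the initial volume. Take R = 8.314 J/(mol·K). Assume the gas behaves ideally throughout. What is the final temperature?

Polytropic n=1.26: T₂ = T₁(V₁/V₂)^(n−1) = 296×(0.233)^0.26 = 203 K; P₂ = P₁(V₁/V₂)^n = 47.7 kPa.

203 K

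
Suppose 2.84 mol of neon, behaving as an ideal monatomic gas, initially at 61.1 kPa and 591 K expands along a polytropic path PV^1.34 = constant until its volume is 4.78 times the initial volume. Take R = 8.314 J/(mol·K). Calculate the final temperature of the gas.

347 K

V₁ = nRT₁/P₁ = 2.84×8.314×591/61.1 = 228 L.
Polytropic n=1.34: T₂ = T₁(V₁/V₂)^(n−1) = 591×(0.209)^0.34 = 347 K; P₂ = P₁(V₁/V₂)^n = 7.51 kPa.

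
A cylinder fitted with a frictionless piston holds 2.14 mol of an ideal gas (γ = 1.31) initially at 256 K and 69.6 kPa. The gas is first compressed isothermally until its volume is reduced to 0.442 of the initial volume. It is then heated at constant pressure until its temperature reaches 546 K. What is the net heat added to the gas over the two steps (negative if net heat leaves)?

18100 J

V₁ = nRT₁/P₁ = 2.14×8.314×256/69.6 = 65.4 L.
Step 1 — Isothermal: T stays 256 K; PV = const ⇒ V₂ = 28.9 L, P₂ = 157 kPa.
ΔU = 0 (ideal gas, T constant).
W = nRT ln(V₂/V₁) = 2.14×8.314×256×ln(0.442) = -3720 J.
Q = ΔU + W = -3720 J.
State after step 1: P = 157 kPa, V = 28.9 L, T = 256 K.
Step 2 — Isobaric: P stays 157 kPa; V/T = const ⇒ T₂ = 546 K, V₂ = 61.7 L.
W = PΔV = 157×(61.7−28.9) kPa·L = 5160 J.
ΔU = nCvΔT = 2.14×26.8×(546−256) = 16600 J.
Q = ΔU + W = nCpΔT = 21800 J.
Net over both steps: W = 1440 J, Q = 18100 J, ΔU = 16600 J.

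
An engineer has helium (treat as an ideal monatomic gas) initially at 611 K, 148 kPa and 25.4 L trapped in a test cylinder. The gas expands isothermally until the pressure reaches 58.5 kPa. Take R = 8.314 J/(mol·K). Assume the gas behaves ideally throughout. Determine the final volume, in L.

64.3 L

Isothermal: T stays 611 K; PV = const ⇒ V₂ = 64.3 L, P₂ = 58.5 kPa.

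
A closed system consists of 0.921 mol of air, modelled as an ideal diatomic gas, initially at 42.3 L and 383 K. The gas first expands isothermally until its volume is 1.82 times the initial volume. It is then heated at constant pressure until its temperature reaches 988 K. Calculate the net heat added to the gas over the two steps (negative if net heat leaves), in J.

18000 J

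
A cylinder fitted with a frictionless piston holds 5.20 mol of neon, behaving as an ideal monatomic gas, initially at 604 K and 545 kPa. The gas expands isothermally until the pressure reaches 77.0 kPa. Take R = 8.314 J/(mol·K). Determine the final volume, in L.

339 L

V₁ = nRT₁/P₁ = 5.20×8.314×604/545 = 47.9 L.
Isothermal: T stays 604 K; PV = const ⇒ V₂ = 339 L, P₂ = 77.0 kPa.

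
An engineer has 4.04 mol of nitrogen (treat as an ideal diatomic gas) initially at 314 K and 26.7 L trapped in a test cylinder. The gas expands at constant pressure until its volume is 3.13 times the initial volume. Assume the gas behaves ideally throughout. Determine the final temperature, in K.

983 K

P₁ = nRT₁/V₁ = 4.04×8.314×314/26.7 = 395 kPa.
Isobaric: P stays 395 kPa; V/T = const ⇒ T₂ = 983 K, V₂ = 83.6 L.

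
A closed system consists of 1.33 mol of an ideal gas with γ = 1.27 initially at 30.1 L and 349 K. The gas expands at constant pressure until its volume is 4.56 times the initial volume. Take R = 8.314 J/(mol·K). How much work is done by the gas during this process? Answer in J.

P₁ = nRT₁/V₁ = 1.33×8.314×349/30.1 = 128 kPa.
Isobaric: P stays 128 kPa; V/T = const ⇒ T₂ = 1590 K, V₂ = 137 L.
W = PΔV = 128×(137−30.1) kPa·L = 13700 J.

13700 J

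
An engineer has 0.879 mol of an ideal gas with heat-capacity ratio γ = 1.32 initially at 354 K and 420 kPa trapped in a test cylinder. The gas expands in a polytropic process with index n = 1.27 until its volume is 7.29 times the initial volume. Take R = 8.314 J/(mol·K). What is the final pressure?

33.7 kPa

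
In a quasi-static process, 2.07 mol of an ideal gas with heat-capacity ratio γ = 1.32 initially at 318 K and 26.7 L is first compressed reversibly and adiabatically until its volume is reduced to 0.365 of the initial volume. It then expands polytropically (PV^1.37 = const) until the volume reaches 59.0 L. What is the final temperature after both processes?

225 K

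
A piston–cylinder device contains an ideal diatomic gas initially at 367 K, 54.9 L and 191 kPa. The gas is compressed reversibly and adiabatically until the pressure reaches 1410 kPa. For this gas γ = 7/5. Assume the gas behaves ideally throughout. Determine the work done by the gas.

-20200 J

n = P₁V₁/(RT₁) = 191×54.9/(8.314×367) = 3.44 mol.
Adiabatic: T₂/T₁ = (P₂/P₁)^((γ−1)/γ) ⇒ T₂ = 367×(7.38)^0.286 = 650 K; V₂ = 13.2 L.
ΔU = nCvΔT = 3.44×20.8×(650−367) = 20200 J.
Q = 0 for an adiabatic process, so W = −ΔU = -20200 J.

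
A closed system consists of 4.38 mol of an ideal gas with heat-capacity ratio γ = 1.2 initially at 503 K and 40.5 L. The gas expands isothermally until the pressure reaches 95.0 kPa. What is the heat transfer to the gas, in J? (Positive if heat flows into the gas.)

28600 J

P₁ = nRT₁/V₁ = 4.38×8.314×503/40.5 = 452 kPa.
Isothermal: T stays 503 K; PV = const ⇒ V₂ = 193 L, P₂ = 95.0 kPa.
ΔU = 0 (ideal gas, T constant).
W = nRT ln(V₂/V₁) = 4.38×8.314×503×ln(4.76) = 28600 J.
Q = ΔU + W = 28600 J.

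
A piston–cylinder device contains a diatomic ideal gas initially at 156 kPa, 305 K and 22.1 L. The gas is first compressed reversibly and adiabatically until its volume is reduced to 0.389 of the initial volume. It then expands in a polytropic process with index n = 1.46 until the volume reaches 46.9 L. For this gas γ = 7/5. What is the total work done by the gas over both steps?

1970 J

n = P₁V₁/(RT₁) = 156×22.1/(8.314×305) = 1.36 mol.
Step 1 — Adiabatic: TV^(γ−1) = const ⇒ T₂ = 305×(2.57)^0.400 = 445 K; PV^γ = const ⇒ P₂ = 585 kPa.
ΔU = nCvΔT = 1.36×20.8×(445−305) = 3960 J.
Q = 0 for an adiabatic process, so W = −ΔU = -3960 J.
State after step 1: P = 585 kPa, V = 8.60 L, T = 445 K.
Step 2 — Polytropic n=1.46: T₂ = T₁(V₁/V₂)^(n−1) = 445×(0.183)^0.46 = 204 K; P₂ = P₁(V₁/V₂)^n = 49.1 kPa.
W = (P₁V₁−P₂V₂)/(n−1) = (585×8.60−49.1×46.9)/0.46 = 5920 J.
ΔU = nCvΔT = 1.36×20.8×(204−445) = -6810 J.
Q = ΔU + W = -889 J.
Net over both steps: W = 1970 J, Q = -889 J, ΔU = -2860 J.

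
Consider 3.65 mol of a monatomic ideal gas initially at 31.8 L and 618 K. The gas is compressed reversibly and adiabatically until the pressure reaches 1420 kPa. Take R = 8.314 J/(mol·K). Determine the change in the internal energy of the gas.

P₁ = nRT₁/V₁ = 3.65×8.314×618/31.8 = 590 kPa.
Adiabatic: T₂/T₁ = (P₂/P₁)^((γ−1)/γ) ⇒ T₂ = 618×(2.41)^0.400 = 878 K; V₂ = 18.8 L.
For an ideal gas ΔU = nCvΔT with Cv = (3/2)R = 12.5 J/(mol·K).
ΔU = 3.65×12.5×(878−618) = 11800 J.

11800 J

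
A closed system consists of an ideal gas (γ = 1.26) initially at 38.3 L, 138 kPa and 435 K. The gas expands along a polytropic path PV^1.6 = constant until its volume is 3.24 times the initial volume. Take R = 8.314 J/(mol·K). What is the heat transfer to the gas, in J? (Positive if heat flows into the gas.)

n = P₁V₁/(RT₁) = 138×38.3/(8.314×435) = 1.46 mol.
Polytropic n=1.6: T₂ = T₁(V₁/V₂)^(n−1) = 435×(0.309)^0.60 = 215 K; P₂ = P₁(V₁/V₂)^n = 21.0 kPa.
W = (P₁V₁−P₂V₂)/(n−1) = (138×38.3−21.0×124)/0.60 = 4460 J.
ΔU = nCvΔT = 1.46×32.0×(215−435) = -10300 J.
Q = ΔU + W = -5830 J.

-5830 J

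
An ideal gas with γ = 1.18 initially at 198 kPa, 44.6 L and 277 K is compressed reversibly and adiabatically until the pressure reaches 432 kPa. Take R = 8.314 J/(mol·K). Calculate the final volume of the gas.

Adiabatic: T₂/T₁ = (P₂/P₁)^((γ−1)/γ) ⇒ T₂ = 277×(2.18)^0.153 = 312 K; V₂ = 23.0 L.

23.0 L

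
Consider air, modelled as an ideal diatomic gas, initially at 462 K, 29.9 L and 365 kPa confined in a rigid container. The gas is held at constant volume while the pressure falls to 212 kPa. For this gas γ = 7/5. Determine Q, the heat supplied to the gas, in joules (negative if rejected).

n = P₁V₁/(RT₁) = 365×29.9/(8.314×462) = 2.84 mol.
Isochoric: V stays 29.9 L; P/T = const ⇒ T₂ = 268 K, P₂ = 212 kPa.
W = 0 (no volume change).
ΔU = nCvΔT = 2.84×20.8×(268−462) = -11400 J.
Q = ΔU = -11400 J.

-11400 J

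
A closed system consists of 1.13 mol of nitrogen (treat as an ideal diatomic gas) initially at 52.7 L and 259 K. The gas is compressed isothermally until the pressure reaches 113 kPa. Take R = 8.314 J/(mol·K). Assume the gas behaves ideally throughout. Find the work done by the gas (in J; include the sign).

-2180 J

P₁ = nRT₁/V₁ = 1.13×8.314×259/52.7 = 46.2 kPa.
Isothermal: T stays 259 K; PV = const ⇒ V₂ = 21.5 L, P₂ = 113 kPa.
W = nRT ln(V₂/V₁) = 1.13×8.314×259×ln(0.409) = -2180 J.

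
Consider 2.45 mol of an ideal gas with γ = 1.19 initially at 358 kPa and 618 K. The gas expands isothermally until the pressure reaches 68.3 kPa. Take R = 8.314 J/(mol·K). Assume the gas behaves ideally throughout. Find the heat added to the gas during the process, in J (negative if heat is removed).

V₁ = nRT₁/P₁ = 2.45×8.314×618/358 = 35.2 L.
Isothermal: T stays 618 K; PV = const ⇒ V₂ = 184 L, P₂ = 68.3 kPa.
ΔU = 0 (ideal gas, T constant).
W = nRT ln(V₂/V₁) = 2.45×8.314×618×ln(5.24) = 20900 J.
Q = ΔU + W = 20900 J.

20900 J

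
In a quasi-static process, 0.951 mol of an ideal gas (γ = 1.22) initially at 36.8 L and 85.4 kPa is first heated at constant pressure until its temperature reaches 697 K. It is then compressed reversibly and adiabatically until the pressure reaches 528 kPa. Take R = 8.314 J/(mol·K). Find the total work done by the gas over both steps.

T₁ = P₁V₁/(nR) = 85.4×36.8/(0.951×8.314) = 397 K.
Step 1 — Isobaric: P stays 85.4 kPa; V/T = const ⇒ T₂ = 697 K, V₂ = 64.5 L.
W = PΔV = 85.4×(64.5−36.8) kPa·L = 2370 J.
ΔU = nCvΔT = 0.951×37.8×(697−397) = 10800 J.
Q = ΔU + W = nCpΔT = 13100 J.
State after step 1: P = 85.4 kPa, V = 64.5 L, T = 697 K.
Step 2 — Adiabatic: T₂/T₁ = (P₂/P₁)^((γ−1)/γ) ⇒ T₂ = 697×(6.18)^0.180 = 968 K; V₂ = 14.5 L.
ΔU = nCvΔT = 0.951×37.8×(968−697) = 9740 J.
Q = 0 for an adiabatic process, so W = −ΔU = -9740 J.
Net over both steps: W = -7370 J, Q = 13100 J, ΔU = 20500 J.

-7370 J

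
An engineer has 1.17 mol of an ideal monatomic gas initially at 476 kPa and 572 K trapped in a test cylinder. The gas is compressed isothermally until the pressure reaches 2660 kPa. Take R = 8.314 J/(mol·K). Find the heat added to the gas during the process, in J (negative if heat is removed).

V₁ = nRT₁/P₁ = 1.17×8.314×572/476 = 11.7 L.
Isothermal: T stays 572 K; PV = const ⇒ V₂ = 2.09 L, P₂ = 2660 kPa.
ΔU = 0 (ideal gas, T constant).
W = nRT ln(V₂/V₁) = 1.17×8.314×572×ln(0.179) = -9570 J.
Q = ΔU + W = -9570 J.

-9570 J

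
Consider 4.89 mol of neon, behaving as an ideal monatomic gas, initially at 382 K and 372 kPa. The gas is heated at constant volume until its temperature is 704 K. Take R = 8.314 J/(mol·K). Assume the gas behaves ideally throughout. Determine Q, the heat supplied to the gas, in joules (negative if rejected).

V₁ = nRT₁/P₁ = 4.89×8.314×382/372 = 41.7 L.
Isochoric: V stays 41.7 L; P/T = const ⇒ T₂ = 704 K, P₂ = 686 kPa.
W = 0 (no volume change).
ΔU = nCvΔT = 4.89×12.5×(704−382) = 19600 J.
Q = ΔU = 19600 J.

19600 J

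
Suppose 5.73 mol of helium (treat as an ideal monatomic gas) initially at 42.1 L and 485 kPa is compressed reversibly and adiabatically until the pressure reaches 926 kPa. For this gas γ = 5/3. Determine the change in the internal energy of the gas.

9040 J

T₁ = P₁V₁/(nR) = 485×42.1/(5.73×8.314) = 429 K.
Adiabatic: T₂/T₁ = (P₂/P₁)^((γ−1)/γ) ⇒ T₂ = 429×(1.91)^0.400 = 555 K; V₂ = 28.6 L.
For an ideal gas ΔU = nCvΔT with Cv = (3/2)R = 12.5 J/(mol·K).
ΔU = 5.73×12.5×(555−429) = 9040 J.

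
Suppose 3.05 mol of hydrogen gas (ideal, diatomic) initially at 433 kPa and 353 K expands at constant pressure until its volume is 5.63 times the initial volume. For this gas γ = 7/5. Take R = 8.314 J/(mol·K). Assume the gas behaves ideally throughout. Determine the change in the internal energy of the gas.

V₁ = nRT₁/P₁ = 3.05×8.314×353/433 = 20.7 L.
Isobaric: P stays 433 kPa; V/T = const ⇒ T₂ = 1990 K, V₂ = 116 L.
For an ideal gas ΔU = nCvΔT with Cv = (5/2)R = 20.8 J/(mol·K).
ΔU = 3.05×20.8×(1990−353) = 104000 J.

104000 J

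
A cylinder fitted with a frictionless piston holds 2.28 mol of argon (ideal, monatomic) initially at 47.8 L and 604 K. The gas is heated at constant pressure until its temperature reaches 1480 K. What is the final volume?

117 L

P₁ = nRT₁/V₁ = 2.28×8.314×604/47.8 = 240 kPa.
Isobaric: P stays 240 kPa; V/T = const ⇒ T₂ = 1480 K, V₂ = 117 L.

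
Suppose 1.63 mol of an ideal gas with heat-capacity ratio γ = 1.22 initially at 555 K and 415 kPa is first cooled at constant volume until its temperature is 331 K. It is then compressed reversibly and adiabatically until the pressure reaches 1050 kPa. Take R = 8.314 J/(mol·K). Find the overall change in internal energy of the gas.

-7730 J

V₁ = nRT₁/P₁ = 1.63×8.314×555/415 = 18.1 L.
Step 1 — Isochoric: V stays 18.1 L; P/T = const ⇒ T₂ = 331 K, P₂ = 248 kPa.
W = 0 (no volume change).
ΔU = nCvΔT = 1.63×37.8×(331−555) = -13800 J.
Q = ΔU = -13800 J.
State after step 1: P = 248 kPa, V = 18.1 L, T = 331 K.
Step 2 — Adiabatic: T₂/T₁ = (P₂/P₁)^((γ−1)/γ) ⇒ T₂ = 331×(4.24)^0.180 = 430 K; V₂ = 5.54 L.
ΔU = nCvΔT = 1.63×37.8×(430−331) = 6070 J.
Q = 0 for an adiabatic process, so W = −ΔU = -6070 J.
Net over both steps: W = -6070 J, Q = -13800 J, ΔU = -7730 J.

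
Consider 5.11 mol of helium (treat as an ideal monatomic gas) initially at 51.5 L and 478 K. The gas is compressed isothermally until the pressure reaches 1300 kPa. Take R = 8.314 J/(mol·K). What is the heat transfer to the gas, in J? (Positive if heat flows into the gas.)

-24200 J

P₁ = nRT₁/V₁ = 5.11×8.314×478/51.5 = 394 kPa.
Isothermal: T stays 478 K; PV = const ⇒ V₂ = 15.6 L, P₂ = 1300 kPa.
ΔU = 0 (ideal gas, T constant).
W = nRT ln(V₂/V₁) = 5.11×8.314×478×ln(0.303) = -24200 J.
Q = ΔU + W = -24200 J.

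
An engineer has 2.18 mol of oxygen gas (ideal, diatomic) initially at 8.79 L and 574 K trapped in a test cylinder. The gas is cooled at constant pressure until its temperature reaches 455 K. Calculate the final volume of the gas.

P₁ = nRT₁/V₁ = 2.18×8.314×574/8.79 = 1180 kPa.
Isobaric: P stays 1180 kPa; V/T = const ⇒ T₂ = 455 K, V₂ = 6.97 L.

6.97 L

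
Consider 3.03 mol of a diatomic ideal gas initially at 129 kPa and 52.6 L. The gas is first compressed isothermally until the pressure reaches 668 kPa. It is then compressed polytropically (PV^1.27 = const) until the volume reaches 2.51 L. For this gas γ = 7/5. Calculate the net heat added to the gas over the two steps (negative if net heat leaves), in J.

T₁ = P₁V₁/(nR) = 129×52.6/(3.03×8.314) = 269 K.
Step 1 — Isothermal: T stays 269 K; PV = const ⇒ V₂ = 10.2 L, P₂ = 668 kPa.
ΔU = 0 (ideal gas, T constant).
W = nRT ln(V₂/V₁) = 3.03×8.314×269×ln(0.193) = -11200 J.
Q = ΔU + W = -11200 J.
State after step 1: P = 668 kPa, V = 10.2 L, T = 269 K.
Step 2 — Polytropic n=1.27: T₂ = T₁(V₁/V₂)^(n−1) = 269×(4.05)^0.27 = 393 K; P₂ = P₁(V₁/V₂)^n = 3940 kPa.
W = (P₁V₁−P₂V₂)/(n−1) = (668×10.2−3940×2.51)/0.27 = -11500 J.
ΔU = nCvΔT = 3.03×20.8×(393−269) = 7780 J.
Q = ΔU + W = -3750 J.
Net over both steps: W = -22700 J, Q = -14900 J, ΔU = 7780 J.

-14900 J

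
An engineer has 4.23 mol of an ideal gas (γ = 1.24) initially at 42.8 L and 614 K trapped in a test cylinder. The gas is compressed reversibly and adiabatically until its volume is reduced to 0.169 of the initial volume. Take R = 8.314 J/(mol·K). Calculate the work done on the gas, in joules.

47900 J

P₁ = nRT₁/V₁ = 4.23×8.314×614/42.8 = 505 kPa.
Adiabatic: TV^(γ−1) = const ⇒ T₂ = 614×(5.92)^0.240 = 941 K; PV^γ = const ⇒ P₂ = 4570 kPa.
ΔU = nCvΔT = 4.23×34.6×(941−614) = 47900 J.
Q = 0 for an adiabatic process, so W = −ΔU = -47900 J.
Work done on the gas = −W_by = 47900 J.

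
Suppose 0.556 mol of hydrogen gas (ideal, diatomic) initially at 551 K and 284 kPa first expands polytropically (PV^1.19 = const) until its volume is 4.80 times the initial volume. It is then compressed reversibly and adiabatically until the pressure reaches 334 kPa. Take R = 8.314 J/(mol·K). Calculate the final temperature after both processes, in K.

V₁ = nRT₁/P₁ = 0.556×8.314×551/284 = 8.97 L.
Step 1 — Polytropic n=1.19: T₂ = T₁(V₁/V₂)^(n−1) = 551×(0.208)^0.19 = 409 K; P₂ = P₁(V₁/V₂)^n = 43.9 kPa.
W = (P₁V₁−P₂V₂)/(n−1) = (284×8.97−43.9×43.0)/0.19 = 3450 J.
ΔU = nCvΔT = 0.556×20.8×(409−551) = -1640 J.
Q = ΔU + W = 1810 J.
State after step 1: P = 43.9 kPa, V = 43.0 L, T = 409 K.
Step 2 — Adiabatic: T₂/T₁ = (P₂/P₁)^((γ−1)/γ) ⇒ T₂ = 409×(7.61)^0.286 = 730 K; V₂ = 10.1 L.
ΔU = nCvΔT = 0.556×20.8×(730−409) = 3710 J.
Q = 0 for an adiabatic process, so W = −ΔU = -3710 J.
Net over both steps: W = -257 J, Q = 1810 J, ΔU = 2070 J.

730 K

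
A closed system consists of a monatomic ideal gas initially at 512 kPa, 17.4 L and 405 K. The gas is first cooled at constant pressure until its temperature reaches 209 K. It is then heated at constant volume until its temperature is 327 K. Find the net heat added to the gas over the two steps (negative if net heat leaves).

n = P₁V₁/(RT₁) = 512×17.4/(8.314×405) = 2.65 mol.
Step 1 — Isobaric: P stays 512 kPa; V/T = const ⇒ T₂ = 209 K, V₂ = 8.98 L.
W = PΔV = 512×(8.98−17.4) kPa·L = -4310 J.
ΔU = nCvΔT = 2.65×12.5×(209−405) = -6470 J.
Q = ΔU + W = nCpΔT = -10800 J.
State after step 1: P = 512 kPa, V = 8.98 L, T = 209 K.
Step 2 — Isochoric: V stays 8.98 L; P/T = const ⇒ T₂ = 327 K, P₂ = 801 kPa.
W = 0 (no volume change).
ΔU = nCvΔT = 2.65×12.5×(327−209) = 3890 J.
Q = ΔU = 3890 J.
Net over both steps: W = -4310 J, Q = -6890 J, ΔU = -2570 J.

-6890 J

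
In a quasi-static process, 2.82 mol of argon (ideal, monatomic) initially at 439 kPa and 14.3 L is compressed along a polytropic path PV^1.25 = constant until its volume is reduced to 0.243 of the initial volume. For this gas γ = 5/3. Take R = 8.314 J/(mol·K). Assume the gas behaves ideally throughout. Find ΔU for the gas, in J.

T₁ = P₁V₁/(nR) = 439×14.3/(2.82×8.314) = 268 K.
Polytropic n=1.25: T₂ = T₁(V₁/V₂)^(n−1) = 268×(4.12)^0.25 = 381 K; P₂ = P₁(V₁/V₂)^n = 2570 kPa.
For an ideal gas ΔU = nCvΔT with Cv = (3/2)R = 12.5 J/(mol·K).
ΔU = 2.82×12.5×(381−268) = 4000 J.

4000 J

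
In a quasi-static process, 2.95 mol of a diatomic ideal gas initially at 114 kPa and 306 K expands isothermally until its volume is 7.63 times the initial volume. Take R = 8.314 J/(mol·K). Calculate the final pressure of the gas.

V₁ = nRT₁/P₁ = 2.95×8.314×306/114 = 65.8 L.
Isothermal: T stays 306 K; PV = const ⇒ V₂ = 502 L, P₂ = 14.9 kPa.

14.9 kPa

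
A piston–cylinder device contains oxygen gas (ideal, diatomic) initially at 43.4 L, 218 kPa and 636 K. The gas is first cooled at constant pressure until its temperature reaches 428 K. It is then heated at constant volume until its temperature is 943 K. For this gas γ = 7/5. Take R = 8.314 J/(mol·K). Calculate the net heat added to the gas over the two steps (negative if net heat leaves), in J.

n = P₁V₁/(RT₁) = 218×43.4/(8.314×636) = 1.79 mol.
Step 1 — Isobaric: P stays 218 kPa; V/T = const ⇒ T₂ = 428 K, V₂ = 29.2 L.
W = PΔV = 218×(29.2−43.4) kPa·L = -3090 J.
ΔU = nCvΔT = 1.79×20.8×(428−636) = -7740 J.
Q = ΔU + W = nCpΔT = -10800 J.
State after step 1: P = 218 kPa, V = 29.2 L, T = 428 K.
Step 2 — Isochoric: V stays 29.2 L; P/T = const ⇒ T₂ = 943 K, P₂ = 480 kPa.
W = 0 (no volume change).
ΔU = nCvΔT = 1.79×20.8×(943−428) = 19200 J.
Q = ΔU = 19200 J.
Net over both steps: W = -3090 J, Q = 8320 J, ΔU = 11400 J.

8320 J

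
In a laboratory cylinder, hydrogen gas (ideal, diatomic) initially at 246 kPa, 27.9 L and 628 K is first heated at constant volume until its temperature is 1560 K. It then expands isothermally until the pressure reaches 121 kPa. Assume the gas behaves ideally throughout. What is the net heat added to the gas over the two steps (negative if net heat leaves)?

n = P₁V₁/(RT₁) = 246×27.9/(8.314×628) = 1.31 mol.
Step 1 — Isochoric: V stays 27.9 L; P/T = const ⇒ T₂ = 1560 K, P₂ = 611 kPa.
W = 0 (no volume change).
ΔU = nCvΔT = 1.31×20.8×(1560−628) = 25500 J.
Q = ΔU = 25500 J.
State after step 1: P = 611 kPa, V = 27.9 L, T = 1560 K.
Step 2 — Isothermal: T stays 1560 K; PV = const ⇒ V₂ = 141 L, P₂ = 121 kPa.
ΔU = 0 (ideal gas, T constant).
W = nRT ln(V₂/V₁) = 1.31×8.314×1560×ln(5.05) = 27600 J.
Q = ΔU + W = 27600 J.
Net over both steps: W = 27600 J, Q = 53100 J, ΔU = 25500 J.

53100 J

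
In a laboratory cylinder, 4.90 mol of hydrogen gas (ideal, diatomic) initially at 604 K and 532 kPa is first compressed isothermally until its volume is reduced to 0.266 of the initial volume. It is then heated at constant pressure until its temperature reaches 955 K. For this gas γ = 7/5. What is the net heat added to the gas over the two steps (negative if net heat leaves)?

V₁ = nRT₁/P₁ = 4.90×8.314×604/532 = 46.3 L.
Step 1 — Isothermal: T stays 604 K; PV = const ⇒ V₂ = 12.3 L, P₂ = 2000 kPa.
ΔU = 0 (ideal gas, T constant).
W = nRT ln(V₂/V₁) = 4.90×8.314×604×ln(0.266) = -32600 J.
Q = ΔU + W = -32600 J.
State after step 1: P = 2000 kPa, V = 12.3 L, T = 604 K.
Step 2 — Isobaric: P stays 2000 kPa; V/T = const ⇒ T₂ = 955 K, V₂ = 19.5 L.
W = PΔV = 2000×(19.5−12.3) kPa·L = 14300 J.
ΔU = nCvΔT = 4.90×20.8×(955−604) = 35700 J.
Q = ΔU + W = nCpΔT = 50000 J.
Net over both steps: W = -18300 J, Q = 17500 J, ΔU = 35700 J.

17500 J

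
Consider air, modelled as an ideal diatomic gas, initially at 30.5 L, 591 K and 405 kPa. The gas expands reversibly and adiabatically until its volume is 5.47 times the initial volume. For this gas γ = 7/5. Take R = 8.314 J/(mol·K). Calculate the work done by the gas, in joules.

n = P₁V₁/(RT₁) = 405×30.5/(8.314×591) = 2.51 mol.
Adiabatic: TV^(γ−1) = const ⇒ T₂ = 591×(0.183)^0.400 = 299 K; PV^γ = const ⇒ P₂ = 37.5 kPa.
ΔU = nCvΔT = 2.51×20.8×(299−591) = -15200 J.
Q = 0 for an adiabatic process, so W = −ΔU = 15200 J.

15200 J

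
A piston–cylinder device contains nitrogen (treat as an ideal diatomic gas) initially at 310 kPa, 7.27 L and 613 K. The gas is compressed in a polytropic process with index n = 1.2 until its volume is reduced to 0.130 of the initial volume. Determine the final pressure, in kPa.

3590 kPa

Polytropic n=1.2: T₂ = T₁(V₁/V₂)^(n−1) = 613×(7.69)^0.20 = 922 K; P₂ = P₁(V₁/V₂)^n = 3590 kPa.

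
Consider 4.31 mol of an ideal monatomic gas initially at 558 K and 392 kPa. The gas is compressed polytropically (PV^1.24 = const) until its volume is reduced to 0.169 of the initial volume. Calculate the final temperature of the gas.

855 K

V₁ = nRT₁/P₁ = 4.31×8.314×558/392 = 51.0 L.
Polytropic n=1.24: T₂ = T₁(V₁/V₂)^(n−1) = 558×(5.92)^0.24 = 855 K; P₂ = P₁(V₁/V₂)^n = 3550 kPa.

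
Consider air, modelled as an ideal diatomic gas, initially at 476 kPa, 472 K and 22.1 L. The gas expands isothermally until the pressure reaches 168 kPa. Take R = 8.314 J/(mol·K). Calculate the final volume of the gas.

62.6 L

Isothermal: T stays 472 K; PV = const ⇒ V₂ = 62.6 L, P₂ = 168 kPa.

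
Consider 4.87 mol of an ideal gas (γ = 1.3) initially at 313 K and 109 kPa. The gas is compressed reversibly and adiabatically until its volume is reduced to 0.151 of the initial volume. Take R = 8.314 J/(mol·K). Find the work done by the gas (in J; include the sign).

V₁ = nRT₁/P₁ = 4.87×8.314×313/109 = 116 L.
Adiabatic: TV^(γ−1) = const ⇒ T₂ = 313×(6.62)^0.300 = 552 K; PV^γ = const ⇒ P₂ = 1270 kPa.
ΔU = nCvΔT = 4.87×27.7×(552−313) = 32200 J.
Q = 0 for an adiabatic process, so W = −ΔU = -32200 J.

-32200 J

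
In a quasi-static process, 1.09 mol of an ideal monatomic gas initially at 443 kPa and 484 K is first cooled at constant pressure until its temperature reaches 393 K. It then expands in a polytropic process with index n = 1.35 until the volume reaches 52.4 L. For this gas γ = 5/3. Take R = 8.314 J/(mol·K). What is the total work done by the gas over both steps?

4070 J

V₁ = nRT₁/P₁ = 1.09×8.314×484/443 = 9.90 L.
Step 1 — Isobaric: P stays 443 kPa; V/T = const ⇒ T₂ = 393 K, V₂ = 8.04 L.
W = PΔV = 443×(8.04−9.90) kPa·L = -825 J.
ΔU = nCvΔT = 1.09×12.5×(393−484) = -1240 J.
Q = ΔU + W = nCpΔT = -2060 J.
State after step 1: P = 443 kPa, V = 8.04 L, T = 393 K.
Step 2 — Polytropic n=1.35: T₂ = T₁(V₁/V₂)^(n−1) = 393×(0.153)^0.35 = 204 K; P₂ = P₁(V₁/V₂)^n = 35.3 kPa.
W = (P₁V₁−P₂V₂)/(n−1) = (443×8.04−35.3×52.4)/0.35 = 4900 J.
ΔU = nCvΔT = 1.09×12.5×(204−393) = -2570 J.
Q = ΔU + W = 2330 J.
Net over both steps: W = 4070 J, Q = 264 J, ΔU = -3810 J.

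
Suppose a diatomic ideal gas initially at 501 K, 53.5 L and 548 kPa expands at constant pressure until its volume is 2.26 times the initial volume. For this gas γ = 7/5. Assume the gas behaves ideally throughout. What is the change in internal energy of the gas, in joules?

92400 J

n = P₁V₁/(RT₁) = 548×53.5/(8.314×501) = 7.04 mol.
Isobaric: P stays 548 kPa; V/T = const ⇒ T₂ = 1130 K, V₂ = 121 L.
For an ideal gas ΔU = nCvΔT with Cv = (5/2)R = 20.8 J/(mol·K).
ΔU = 7.04×20.8×(1130−501) = 92400 J.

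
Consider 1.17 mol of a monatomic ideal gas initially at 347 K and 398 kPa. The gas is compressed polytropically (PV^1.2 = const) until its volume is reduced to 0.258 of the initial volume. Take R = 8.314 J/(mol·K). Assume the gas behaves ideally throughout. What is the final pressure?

2020 kPa

V₁ = nRT₁/P₁ = 1.17×8.314×347/398 = 8.48 L.
Polytropic n=1.2: T₂ = T₁(V₁/V₂)^(n−1) = 347×(3.88)^0.20 = 455 K; P₂ = P₁(V₁/V₂)^n = 2020 kPa.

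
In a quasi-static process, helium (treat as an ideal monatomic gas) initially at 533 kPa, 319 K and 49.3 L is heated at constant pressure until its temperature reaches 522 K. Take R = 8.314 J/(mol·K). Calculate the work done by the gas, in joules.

16700 J

n = P₁V₁/(RT₁) = 533×49.3/(8.314×319) = 9.91 mol.
Isobaric: P stays 533 kPa; V/T = const ⇒ T₂ = 522 K, V₂ = 80.7 L.
W = PΔV = 533×(80.7−49.3) kPa·L = 16700 J.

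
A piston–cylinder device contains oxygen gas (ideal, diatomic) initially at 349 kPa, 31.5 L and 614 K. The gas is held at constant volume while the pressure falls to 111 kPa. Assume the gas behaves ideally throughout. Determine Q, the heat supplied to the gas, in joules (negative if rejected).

n = P₁V₁/(RT₁) = 349×31.5/(8.314×614) = 2.15 mol.
Isochoric: V stays 31.5 L; P/T = const ⇒ T₂ = 195 K, P₂ = 111 kPa.
W = 0 (no volume change).
ΔU = nCvΔT = 2.15×20.8×(195−614) = -18700 J.
Q = ΔU = -18700 J.

-18700 J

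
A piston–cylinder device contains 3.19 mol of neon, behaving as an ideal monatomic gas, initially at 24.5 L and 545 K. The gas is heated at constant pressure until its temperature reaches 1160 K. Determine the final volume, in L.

P₁ = nRT₁/V₁ = 3.19×8.314×545/24.5 = 590 kPa.
Isobaric: P stays 590 kPa; V/T = const ⇒ T₂ = 1160 K, V₂ = 52.1 L.

52.1 L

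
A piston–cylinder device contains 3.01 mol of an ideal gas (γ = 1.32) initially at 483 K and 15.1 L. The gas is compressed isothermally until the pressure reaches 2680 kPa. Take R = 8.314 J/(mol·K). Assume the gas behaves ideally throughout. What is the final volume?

4.51 L

P₁ = nRT₁/V₁ = 3.01×8.314×483/15.1 = 800 kPa.
Isothermal: T stays 483 K; PV = const ⇒ V₂ = 4.51 L, P₂ = 2680 kPa.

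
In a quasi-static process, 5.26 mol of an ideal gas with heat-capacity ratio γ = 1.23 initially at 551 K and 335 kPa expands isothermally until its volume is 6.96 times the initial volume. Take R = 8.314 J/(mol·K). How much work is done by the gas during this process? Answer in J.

V₁ = nRT₁/P₁ = 5.26×8.314×551/335 = 71.9 L.
Isothermal: T stays 551 K; PV = const ⇒ V₂ = 501 L, P₂ = 48.1 kPa.
W = nRT ln(V₂/V₁) = 5.26×8.314×551×ln(6.96) = 46800 J.

46800 J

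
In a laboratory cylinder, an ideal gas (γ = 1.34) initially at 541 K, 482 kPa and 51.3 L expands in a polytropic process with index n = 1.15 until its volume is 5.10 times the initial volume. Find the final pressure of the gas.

Polytropic n=1.15: T₂ = T₁(V₁/V₂)^(n−1) = 541×(0.196)^0.15 = 424 K; P₂ = P₁(V₁/V₂)^n = 74.0 kPa.

74.0 kPa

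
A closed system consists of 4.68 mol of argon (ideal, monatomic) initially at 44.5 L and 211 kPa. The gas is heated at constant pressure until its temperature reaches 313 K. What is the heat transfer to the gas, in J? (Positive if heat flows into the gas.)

6970 J

T₁ = P₁V₁/(nR) = 211×44.5/(4.68×8.314) = 241 K.
Isobaric: P stays 211 kPa; V/T = const ⇒ T₂ = 313 K, V₂ = 57.7 L.
W = PΔV = 211×(57.7−44.5) kPa·L = 2790 J.
ΔU = nCvΔT = 4.68×12.5×(313−241) = 4180 J.
Q = ΔU + W = nCpΔT = 6970 J.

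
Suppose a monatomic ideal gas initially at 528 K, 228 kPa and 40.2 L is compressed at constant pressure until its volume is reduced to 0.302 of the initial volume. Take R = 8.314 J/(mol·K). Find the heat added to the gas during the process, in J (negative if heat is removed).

-16000 J

n = P₁V₁/(RT₁) = 228×40.2/(8.314×528) = 2.09 mol.
Isobaric: P stays 228 kPa; V/T = const ⇒ T₂ = 159 K, V₂ = 12.1 L.
W = PΔV = 228×(12.1−40.2) kPa·L = -6400 J.
ΔU = nCvΔT = 2.09×12.5×(159−528) = -9600 J.
Q = ΔU + W = nCpΔT = -16000 J.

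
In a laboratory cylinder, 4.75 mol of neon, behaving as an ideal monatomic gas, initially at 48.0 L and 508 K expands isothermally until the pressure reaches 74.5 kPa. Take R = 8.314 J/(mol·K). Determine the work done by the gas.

34600 J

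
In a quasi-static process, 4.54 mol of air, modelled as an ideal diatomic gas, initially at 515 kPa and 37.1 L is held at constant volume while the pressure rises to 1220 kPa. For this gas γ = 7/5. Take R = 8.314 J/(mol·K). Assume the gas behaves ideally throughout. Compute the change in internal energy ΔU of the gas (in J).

65400 J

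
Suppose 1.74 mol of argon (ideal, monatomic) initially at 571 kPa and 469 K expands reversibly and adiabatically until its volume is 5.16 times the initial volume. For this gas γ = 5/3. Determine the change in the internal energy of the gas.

-6770 J

V₁ = nRT₁/P₁ = 1.74×8.314×469/571 = 11.9 L.
Adiabatic: TV^(γ−1) = const ⇒ T₂ = 469×(0.194)^0.667 = 157 K; PV^γ = const ⇒ P₂ = 37.1 kPa.
For an ideal gas ΔU = nCvΔT with Cv = (3/2)R = 12.5 J/(mol·K).
ΔU = 1.74×12.5×(157−469) = -6770 J.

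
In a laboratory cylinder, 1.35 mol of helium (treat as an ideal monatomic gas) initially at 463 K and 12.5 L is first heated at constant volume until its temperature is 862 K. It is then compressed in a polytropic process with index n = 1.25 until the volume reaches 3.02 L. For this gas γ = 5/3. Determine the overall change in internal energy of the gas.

12900 J

P₁ = nRT₁/V₁ = 1.35×8.314×463/12.5 = 416 kPa.
Step 1 — Isochoric: V stays 12.5 L; P/T = const ⇒ T₂ = 862 K, P₂ = 774 kPa.
W = 0 (no volume change).
ΔU = nCvΔT = 1.35×12.5×(862−463) = 6720 J.
Q = ΔU = 6720 J.
State after step 1: P = 774 kPa, V = 12.5 L, T = 862 K.
Step 2 — Polytropic n=1.25: T₂ = T₁(V₁/V₂)^(n−1) = 862×(4.14)^0.25 = 1230 K; P₂ = P₁(V₁/V₂)^n = 4570 kPa.
W = (P₁V₁−P₂V₂)/(n−1) = (774×12.5−4570×3.02)/0.25 = -16500 J.
ΔU = nCvΔT = 1.35×12.5×(1230−862) = 6190 J.
Q = ΔU + W = -10300 J.
Net over both steps: W = -16500 J, Q = -3590 J, ΔU = 12900 J.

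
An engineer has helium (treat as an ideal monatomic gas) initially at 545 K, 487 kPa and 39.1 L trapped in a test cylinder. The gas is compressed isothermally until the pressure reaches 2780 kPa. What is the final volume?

Isothermal: T stays 545 K; PV = const ⇒ V₂ = 6.85 L, P₂ = 2780 kPa.

6.85 L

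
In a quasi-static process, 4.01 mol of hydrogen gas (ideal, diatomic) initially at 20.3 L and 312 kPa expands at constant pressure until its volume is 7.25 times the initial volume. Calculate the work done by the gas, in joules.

39600 J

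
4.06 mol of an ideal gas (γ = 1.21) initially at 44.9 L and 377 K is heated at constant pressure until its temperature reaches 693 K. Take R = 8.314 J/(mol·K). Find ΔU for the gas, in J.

50800 J

P₁ = nRT₁/V₁ = 4.06×8.314×377/44.9 = 283 kPa.
Isobaric: P stays 283 kPa; V/T = const ⇒ T₂ = 693 K, V₂ = 82.5 L.
For an ideal gas ΔU = nCvΔT with Cv = R/(γ−1) = 39.6 J/(mol·K).
ΔU = 4.06×39.6×(693−377) = 50800 J.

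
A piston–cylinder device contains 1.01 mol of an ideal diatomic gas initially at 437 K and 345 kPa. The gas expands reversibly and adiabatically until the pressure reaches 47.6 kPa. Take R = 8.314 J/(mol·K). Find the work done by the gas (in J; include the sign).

3960 J

V₁ = nRT₁/P₁ = 1.01×8.314×437/345 = 10.6 L.
Adiabatic: T₂/T₁ = (P₂/P₁)^((γ−1)/γ) ⇒ T₂ = 437×(0.138)^0.286 = 248 K; V₂ = 43.8 L.
ΔU = nCvΔT = 1.01×20.8×(248−437) = -3960 J.
Q = 0 for an adiabatic process, so W = −ΔU = 3960 J.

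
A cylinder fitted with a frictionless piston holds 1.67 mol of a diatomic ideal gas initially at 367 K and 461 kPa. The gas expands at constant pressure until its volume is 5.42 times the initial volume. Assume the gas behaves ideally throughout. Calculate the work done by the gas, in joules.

V₁ = nRT₁/P₁ = 1.67×8.314×367/461 = 11.1 L.
Isobaric: P stays 461 kPa; V/T = const ⇒ T₂ = 1990 K, V₂ = 59.9 L.
W = PΔV = 461×(59.9−11.1) kPa·L = 22500 J.

22500 J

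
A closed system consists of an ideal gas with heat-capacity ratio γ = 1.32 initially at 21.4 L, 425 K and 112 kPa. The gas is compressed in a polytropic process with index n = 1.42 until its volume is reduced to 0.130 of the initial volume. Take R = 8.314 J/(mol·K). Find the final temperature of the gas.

Polytropic n=1.42: T₂ = T₁(V₁/V₂)^(n−1) = 425×(7.69)^0.42 = 1000 K; P₂ = P₁(V₁/V₂)^n = 2030 kPa.

1000 K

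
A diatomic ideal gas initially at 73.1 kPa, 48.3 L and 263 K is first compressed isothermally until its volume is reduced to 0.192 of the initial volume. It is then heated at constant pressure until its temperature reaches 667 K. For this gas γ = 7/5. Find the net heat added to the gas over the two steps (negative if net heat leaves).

n = P₁V₁/(RT₁) = 73.1×48.3/(8.314×263) = 1.61 mol.
Step 1 — Isothermal: T stays 263 K; PV = const ⇒ V₂ = 9.27 L, P₂ = 381 kPa.
ΔU = 0 (ideal gas, T constant).
W = nRT ln(V₂/V₁) = 1.61×8.314×263×ln(0.192) = -5830 J.
Q = ΔU + W = -5830 J.
State after step 1: P = 381 kPa, V = 9.27 L, T = 263 K.
Step 2 — Isobaric: P stays 381 kPa; V/T = const ⇒ T₂ = 667 K, V₂ = 23.5 L.
W = PΔV = 381×(23.5−9.27) kPa·L = 5420 J.
ΔU = nCvΔT = 1.61×20.8×(667−263) = 13600 J.
Q = ΔU + W = nCpΔT = 19000 J.
Net over both steps: W = -403 J, Q = 13200 J, ΔU = 13600 J.

13200 J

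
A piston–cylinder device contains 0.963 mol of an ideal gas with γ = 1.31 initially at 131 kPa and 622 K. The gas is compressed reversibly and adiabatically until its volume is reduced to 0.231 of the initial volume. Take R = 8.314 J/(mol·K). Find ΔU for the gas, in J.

9240 J

V₁ = nRT₁/P₁ = 0.963×8.314×622/131 = 38.0 L.
Adiabatic: TV^(γ−1) = const ⇒ T₂ = 622×(4.33)^0.310 = 980 K; PV^γ = const ⇒ P₂ = 893 kPa.
For an ideal gas ΔU = nCvΔT with Cv = R/(γ−1) = 26.8 J/(mol·K).
ΔU = 0.963×26.8×(980−622) = 9240 J.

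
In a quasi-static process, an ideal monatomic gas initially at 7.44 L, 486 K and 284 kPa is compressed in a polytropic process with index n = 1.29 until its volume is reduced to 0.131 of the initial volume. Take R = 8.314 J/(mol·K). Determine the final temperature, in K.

876 K

Polytropic n=1.29: T₂ = T₁(V₁/V₂)^(n−1) = 486×(7.63)^0.29 = 876 K; P₂ = P₁(V₁/V₂)^n = 3910 kPa.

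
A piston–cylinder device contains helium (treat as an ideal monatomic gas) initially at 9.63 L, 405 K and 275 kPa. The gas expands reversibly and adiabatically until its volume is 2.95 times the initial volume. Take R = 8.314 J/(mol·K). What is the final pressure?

Adiabatic: TV^(γ−1) = const ⇒ T₂ = 405×(0.339)^0.667 = 197 K; PV^γ = const ⇒ P₂ = 45.3 kPa.

45.3 kPa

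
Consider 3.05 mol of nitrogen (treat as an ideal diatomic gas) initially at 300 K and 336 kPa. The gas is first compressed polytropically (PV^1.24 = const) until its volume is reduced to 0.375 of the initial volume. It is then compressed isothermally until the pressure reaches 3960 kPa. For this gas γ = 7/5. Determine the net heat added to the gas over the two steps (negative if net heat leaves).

V₁ = nRT₁/P₁ = 3.05×8.314×300/336 = 22.6 L.
Step 1 — Polytropic n=1.24: T₂ = T₁(V₁/V₂)^(n−1) = 300×(2.67)^0.24 = 380 K; P₂ = P₁(V₁/V₂)^n = 1130 kPa.
W = (P₁V₁−P₂V₂)/(n−1) = (336×22.6−1130×8.49)/0.24 = -8410 J.
ΔU = nCvΔT = 3.05×20.8×(380−300) = 5050 J.
Q = ΔU + W = -3370 J.
State after step 1: P = 1130 kPa, V = 8.49 L, T = 380 K.
Step 2 — Isothermal: T stays 380 K; PV = const ⇒ V₂ = 2.43 L, P₂ = 3960 kPa.
ΔU = 0 (ideal gas, T constant).
W = nRT ln(V₂/V₁) = 3.05×8.314×380×ln(0.286) = -12000 J.
Q = ΔU + W = -12000 J.
Net over both steps: W = -20500 J, Q = -15400 J, ΔU = 5050 J.

-15400 J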